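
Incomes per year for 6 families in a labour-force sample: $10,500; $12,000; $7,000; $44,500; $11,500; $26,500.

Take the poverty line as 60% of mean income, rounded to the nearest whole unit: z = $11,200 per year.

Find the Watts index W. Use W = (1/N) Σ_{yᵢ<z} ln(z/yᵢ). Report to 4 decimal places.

Incomes under z: $7,000, $10,500 (q = 2 of N = 6).
Log shortfalls: ln(11200/7000) = 0.4700; ln(11200/10500) = 0.0645.
W = 0.534542 / 6 = 0.0891.

0.0891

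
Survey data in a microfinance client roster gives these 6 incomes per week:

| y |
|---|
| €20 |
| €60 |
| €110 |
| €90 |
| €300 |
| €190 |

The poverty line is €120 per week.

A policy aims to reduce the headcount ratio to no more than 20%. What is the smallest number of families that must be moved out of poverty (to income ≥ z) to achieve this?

Currently q = 4 of N = 6 are below the line (H = 0.667).
A headcount ratio of at most 20% allows at most ⌊0.20 × 6⌋ = 1 poor families.
So at least 4 − 1 = 3 must be lifted.

3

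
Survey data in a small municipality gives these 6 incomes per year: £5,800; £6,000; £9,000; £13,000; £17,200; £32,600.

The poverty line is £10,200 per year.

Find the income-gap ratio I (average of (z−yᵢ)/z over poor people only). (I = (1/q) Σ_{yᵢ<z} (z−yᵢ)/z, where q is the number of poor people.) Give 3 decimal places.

0.320

Incomes under z: £5,800, £6,000, £9,000 (q = 3 of N = 6).
Relative gaps: 0.4314, 0.4118, 0.1176; sum = 0.960784.
The income-gap ratio divides by q (the poor only): 0.960784 / 3 = 0.320.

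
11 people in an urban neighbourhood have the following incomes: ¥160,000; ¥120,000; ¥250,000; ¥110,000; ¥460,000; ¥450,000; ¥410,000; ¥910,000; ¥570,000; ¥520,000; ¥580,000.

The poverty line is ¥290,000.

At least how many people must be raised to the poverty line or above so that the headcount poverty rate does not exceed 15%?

4 of the 11 people are poor, so H = 4/11 = 0.364.
A headcount ratio of at most 15% allows at most ⌊0.15 × 11⌋ = 1 poor people.
So at least 4 − 1 = 3 must be lifted.

3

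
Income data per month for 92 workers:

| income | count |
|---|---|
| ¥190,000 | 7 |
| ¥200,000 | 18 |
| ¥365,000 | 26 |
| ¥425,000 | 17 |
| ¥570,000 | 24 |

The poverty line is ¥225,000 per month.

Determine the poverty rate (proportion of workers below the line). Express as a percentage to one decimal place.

25 of the 92 workers have income below ¥225,000.
H = 25/92 = 27.2%.

27.2%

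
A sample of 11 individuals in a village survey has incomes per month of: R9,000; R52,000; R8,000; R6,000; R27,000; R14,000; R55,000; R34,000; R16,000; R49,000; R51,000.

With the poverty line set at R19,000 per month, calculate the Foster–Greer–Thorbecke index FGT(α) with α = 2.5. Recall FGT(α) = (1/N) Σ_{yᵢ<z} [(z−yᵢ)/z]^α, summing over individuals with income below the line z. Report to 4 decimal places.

0.0808

Below z: R6,000, R8,000, R9,000, R14,000, R16,000 (q = 5 of N = 11).
Relative gaps: (19000−6000)/19000 = 0.6842; (19000−8000)/19000 = 0.5789; (19000−9000)/19000 = 0.5263; (19000−14000)/19000 = 0.2632; (19000−16000)/19000 = 0.1579.
Raised to α = 2.5: 0.38723; 0.25503; 0.20096; 0.03553; 0.00991.
Sum = 0.888664; FGT(2.5) = 0.888664 / 11 = 0.0808.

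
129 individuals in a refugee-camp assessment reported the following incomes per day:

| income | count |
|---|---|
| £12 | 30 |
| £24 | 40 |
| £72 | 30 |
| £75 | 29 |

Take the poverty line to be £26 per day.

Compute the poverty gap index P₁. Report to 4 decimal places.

0.1491

Below z: 30×£12, 40×£24 (q = 70 of N = 129).
Relative gaps: (26−12)/26 = 0.5385 (×30); (26−24)/26 = 0.0769 (×40).
Sum of shortfalls = 19.230769; P₁ averages over all N: 19.230769 / 129 = 0.1491.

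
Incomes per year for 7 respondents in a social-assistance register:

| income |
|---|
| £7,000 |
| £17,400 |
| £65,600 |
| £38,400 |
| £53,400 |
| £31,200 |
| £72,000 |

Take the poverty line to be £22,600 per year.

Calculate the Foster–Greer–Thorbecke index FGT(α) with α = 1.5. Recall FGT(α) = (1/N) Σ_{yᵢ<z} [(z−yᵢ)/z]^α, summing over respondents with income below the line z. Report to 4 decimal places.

Below the line: £7,000, £17,400 (q = 2 of N = 7).
Relative gaps: (22600−7000)/22600 = 0.6903; (22600−17400)/22600 = 0.2301.
Raised to α = 1.5: 0.57349; 0.11037.
Sum = 0.683856; FGT(1.5) = 0.683856 / 7 = 0.0977.

0.0977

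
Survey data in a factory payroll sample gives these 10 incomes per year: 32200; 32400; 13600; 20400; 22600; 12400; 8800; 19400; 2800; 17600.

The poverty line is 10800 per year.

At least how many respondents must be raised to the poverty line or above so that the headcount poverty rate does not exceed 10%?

1

Currently q = 2 of N = 10 are below the line (H = 0.200).
A headcount ratio of at most 10% allows at most ⌊0.10 × 10⌋ = 1 poor respondents.
So at least 2 − 1 = 1 must be lifted.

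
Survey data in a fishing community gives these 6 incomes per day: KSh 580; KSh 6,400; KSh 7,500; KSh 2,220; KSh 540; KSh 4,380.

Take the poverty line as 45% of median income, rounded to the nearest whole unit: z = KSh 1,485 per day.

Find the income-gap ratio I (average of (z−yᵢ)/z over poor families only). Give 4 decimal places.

Poor units: KSh 540, KSh 580 (q = 2 of N = 6).
Shortfall ratios (z−y)/z: 0.6364, 0.6094; sum = 1.245791.
The income-gap ratio divides by q (the poor only): 1.245791 / 2 = 0.6229.

0.6229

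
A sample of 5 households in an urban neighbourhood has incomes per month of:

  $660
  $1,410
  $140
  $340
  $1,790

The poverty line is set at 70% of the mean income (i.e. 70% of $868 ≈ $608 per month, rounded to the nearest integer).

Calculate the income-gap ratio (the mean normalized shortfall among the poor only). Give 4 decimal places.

0.6053

Incomes under z: $140, $340 (q = 2 of N = 5).
Shortfall ratios (z−y)/z: 0.7697, 0.4408; sum = 1.210526.
The income-gap ratio divides by q (the poor only): 1.210526 / 2 = 0.6053.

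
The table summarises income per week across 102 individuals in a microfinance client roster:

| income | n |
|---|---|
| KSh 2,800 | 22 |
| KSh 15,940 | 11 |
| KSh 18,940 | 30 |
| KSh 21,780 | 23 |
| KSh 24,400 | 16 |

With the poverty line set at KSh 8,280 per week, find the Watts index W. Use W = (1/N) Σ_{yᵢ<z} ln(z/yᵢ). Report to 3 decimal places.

0.234

Below the line: 22×KSh 2,800 (q = 22 of N = 102).
Log gaps: ln(8280/2800) = 1.0842 (×22).
W = 23.852918 / 102 = 0.234.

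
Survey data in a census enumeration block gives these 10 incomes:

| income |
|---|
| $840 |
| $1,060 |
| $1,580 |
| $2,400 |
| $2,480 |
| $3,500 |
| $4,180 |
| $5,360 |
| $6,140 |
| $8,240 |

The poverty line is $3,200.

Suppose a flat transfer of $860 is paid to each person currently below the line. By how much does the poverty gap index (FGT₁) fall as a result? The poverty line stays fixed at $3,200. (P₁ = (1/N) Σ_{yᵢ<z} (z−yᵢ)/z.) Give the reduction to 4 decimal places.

0.1281

Before: below the line — $840, $1,060, $1,580, $2,400, $2,480; poverty gap index (FGT₁) = 0.238750.
After the $860 transfer: below the line — $1,700, $1,920, $2,440; poverty gap index (FGT₁) = 0.110625.
Reduction = 0.238750 − 0.110625 = 0.1281.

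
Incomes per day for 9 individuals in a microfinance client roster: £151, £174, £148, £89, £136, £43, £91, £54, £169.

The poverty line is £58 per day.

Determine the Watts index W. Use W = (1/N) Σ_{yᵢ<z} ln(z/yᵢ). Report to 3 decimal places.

Incomes under z: £43, £54 (q = 2 of N = 9).
Log gaps: ln(58/43) = 0.2992; ln(58/54) = 0.0715.
W = 0.370702 / 9 = 0.041.

0.041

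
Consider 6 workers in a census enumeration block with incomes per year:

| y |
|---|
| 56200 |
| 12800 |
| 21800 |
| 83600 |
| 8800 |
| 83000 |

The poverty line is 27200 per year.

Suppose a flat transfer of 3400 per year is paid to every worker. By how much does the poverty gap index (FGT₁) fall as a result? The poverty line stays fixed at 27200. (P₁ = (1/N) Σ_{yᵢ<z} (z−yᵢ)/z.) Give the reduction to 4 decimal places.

0.0625

Before: below the line — 8800, 12800, 21800; poverty gap index (FGT₁) = 0.234069.
After the 3400 transfer: below the line — 12200, 16200, 25200; poverty gap index (FGT₁) = 0.171569.
Reduction = 0.234069 − 0.171569 = 0.0625.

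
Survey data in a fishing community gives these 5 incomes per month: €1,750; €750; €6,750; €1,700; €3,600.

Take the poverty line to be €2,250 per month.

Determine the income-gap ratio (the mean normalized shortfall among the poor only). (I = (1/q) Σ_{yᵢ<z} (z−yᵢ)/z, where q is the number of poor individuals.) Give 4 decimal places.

0.3778

Below the line: €750, €1,700, €1,750 (q = 3 of N = 5).
Relative gaps: 0.6667, 0.2444, 0.2222; sum = 1.133333.
The income-gap ratio divides by q (the poor only): 1.133333 / 3 = 0.3778.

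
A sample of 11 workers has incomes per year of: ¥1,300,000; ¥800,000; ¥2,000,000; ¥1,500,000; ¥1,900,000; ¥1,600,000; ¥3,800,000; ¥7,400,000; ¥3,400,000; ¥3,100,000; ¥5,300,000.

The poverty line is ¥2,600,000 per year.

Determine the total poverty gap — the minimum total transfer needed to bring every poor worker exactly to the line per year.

Below z: ¥800,000, ¥1,300,000, ¥1,500,000, ¥1,600,000, ¥1,900,000, ¥2,000,000 (q = 6 of N = 11).
Individual gaps: 2600000−800000 = 1800000; 2600000−1300000 = 1300000; 2600000−1500000 = 1100000; 2600000−1600000 = 1000000; 2600000−1900000 = 700000; 2600000−2000000 = 600000.
Aggregate gap = ¥6,500,000.

¥6,500,000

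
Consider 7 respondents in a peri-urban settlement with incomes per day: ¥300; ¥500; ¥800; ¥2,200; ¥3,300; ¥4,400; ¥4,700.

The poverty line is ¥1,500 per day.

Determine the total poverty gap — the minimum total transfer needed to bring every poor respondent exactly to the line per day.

Below the line: ¥300, ¥500, ¥800 (q = 3 of N = 7).
Individual gaps: 1500−300 = 1200; 1500−500 = 1000; 1500−800 = 700.
Aggregate gap = ¥2,900.

¥2,900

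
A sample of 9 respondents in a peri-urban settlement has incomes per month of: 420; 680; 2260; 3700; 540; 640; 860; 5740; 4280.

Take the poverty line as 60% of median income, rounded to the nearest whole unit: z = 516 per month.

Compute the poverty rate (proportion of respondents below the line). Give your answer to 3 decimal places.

0.111

1 of the 9 respondents have income below 516.
H = 1/9 = 0.111.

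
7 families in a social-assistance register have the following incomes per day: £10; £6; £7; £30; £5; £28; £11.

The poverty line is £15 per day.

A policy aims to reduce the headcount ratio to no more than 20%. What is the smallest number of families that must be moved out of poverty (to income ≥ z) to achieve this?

4

5 of the 7 families are poor, so H = 5/7 = 0.714.
A headcount ratio of at most 20% allows at most ⌊0.20 × 7⌋ = 1 poor families.
So at least 5 − 1 = 4 must be lifted.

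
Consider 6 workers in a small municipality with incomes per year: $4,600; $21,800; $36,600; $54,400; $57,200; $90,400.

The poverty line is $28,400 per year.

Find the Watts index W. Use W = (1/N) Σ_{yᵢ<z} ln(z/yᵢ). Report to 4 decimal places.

0.3475

Poor units: $4,600, $21,800 (q = 2 of N = 6).
Log shortfalls: ln(28400/4600) = 1.8203; ln(28400/21800) = 0.2645.
W = 2.084812 / 6 = 0.3475.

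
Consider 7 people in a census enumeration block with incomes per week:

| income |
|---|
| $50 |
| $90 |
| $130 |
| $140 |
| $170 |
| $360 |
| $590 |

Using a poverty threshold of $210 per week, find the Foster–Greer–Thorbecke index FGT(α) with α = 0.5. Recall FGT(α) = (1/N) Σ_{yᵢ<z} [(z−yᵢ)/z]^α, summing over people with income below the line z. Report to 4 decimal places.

0.4657

Poor units: $50, $90, $130, $140, $170 (q = 5 of N = 7).
Gap ratios (z−y)/z: (210−50)/210 = 0.7619; (210−90)/210 = 0.5714; (210−130)/210 = 0.3810; (210−140)/210 = 0.3333; (210−170)/210 = 0.1905.
Raised to α = 0.5: 0.87287; 0.75593; 0.61721; 0.57735; 0.43644.
Sum = 3.259800; FGT(0.5) = 3.259800 / 7 = 0.4657.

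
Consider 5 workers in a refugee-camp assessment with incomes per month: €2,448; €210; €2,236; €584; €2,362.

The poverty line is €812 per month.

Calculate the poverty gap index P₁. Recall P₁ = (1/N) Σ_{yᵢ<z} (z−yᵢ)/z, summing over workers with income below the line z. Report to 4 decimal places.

Below the line: €210, €584 (q = 2 of N = 5).
Shortfall ratios: (812−210)/812 = 0.7414; (812−584)/812 = 0.2808.
Σ = 1.022167. Dividing by the full population N = 5 gives P₁ = 0.2044.

0.2044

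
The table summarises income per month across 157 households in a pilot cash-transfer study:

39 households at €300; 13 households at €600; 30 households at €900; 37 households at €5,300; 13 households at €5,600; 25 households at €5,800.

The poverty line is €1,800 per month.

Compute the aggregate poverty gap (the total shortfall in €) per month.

Incomes under z: 39×€300, 13×€600, 30×€900 (q = 82 of N = 157).
Individual gaps: 39×(1800−300) = 58500; 13×(1800−600) = 15600; 30×(1800−900) = 27000.
Aggregate gap = €101,100.

€101,100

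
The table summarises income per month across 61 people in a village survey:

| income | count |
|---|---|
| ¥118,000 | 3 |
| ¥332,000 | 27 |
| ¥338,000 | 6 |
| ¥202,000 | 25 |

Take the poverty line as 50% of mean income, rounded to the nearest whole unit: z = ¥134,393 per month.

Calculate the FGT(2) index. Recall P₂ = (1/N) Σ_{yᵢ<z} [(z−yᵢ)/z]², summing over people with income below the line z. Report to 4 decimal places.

Incomes under z: 3×¥118,000 (q = 3 of N = 61).
Relative gaps: (134393−118000)/134393 = 0.1220 (×3).
Squared: 0.0149 (×3).
Sum = 0.044636; P₂ = 0.044636 / 61 = 0.0007.

0.0007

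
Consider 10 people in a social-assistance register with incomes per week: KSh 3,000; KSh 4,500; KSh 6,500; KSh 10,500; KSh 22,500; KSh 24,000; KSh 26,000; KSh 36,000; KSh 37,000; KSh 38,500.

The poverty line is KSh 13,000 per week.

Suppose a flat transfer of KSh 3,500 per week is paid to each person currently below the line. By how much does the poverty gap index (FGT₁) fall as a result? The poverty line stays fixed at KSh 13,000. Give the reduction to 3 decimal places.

0.100

Before: below the line — KSh 3,000, KSh 4,500, KSh 6,500, KSh 10,500; poverty gap index (FGT₁) = 0.21154.
After the KSh 3,500 transfer: below the line — KSh 6,500, KSh 8,000, KSh 10,000; poverty gap index (FGT₁) = 0.11154.
Reduction = 0.21154 − 0.11154 = 0.100.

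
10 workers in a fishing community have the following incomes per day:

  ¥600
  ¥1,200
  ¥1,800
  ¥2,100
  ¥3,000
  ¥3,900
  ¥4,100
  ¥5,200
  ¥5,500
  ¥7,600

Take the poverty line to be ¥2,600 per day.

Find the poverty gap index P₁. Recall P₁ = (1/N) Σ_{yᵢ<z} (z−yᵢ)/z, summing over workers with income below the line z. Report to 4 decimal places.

Poor units: ¥600, ¥1,200, ¥1,800, ¥2,100 (q = 4 of N = 10).
Normalized shortfalls: (2600−600)/2600 = 0.7692; (2600−1200)/2600 = 0.5385; (2600−1800)/2600 = 0.3077; (2600−2100)/2600 = 0.1923.
Sum of shortfalls = 1.807692; P₁ averages over all N: 1.807692 / 10 = 0.1808.

0.1808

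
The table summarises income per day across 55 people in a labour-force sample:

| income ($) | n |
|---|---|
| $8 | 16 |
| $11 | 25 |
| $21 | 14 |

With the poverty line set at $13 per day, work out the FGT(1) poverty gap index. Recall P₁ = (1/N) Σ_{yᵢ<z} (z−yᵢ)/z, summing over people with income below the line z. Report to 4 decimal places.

0.1818

Poor units: 16×$8, 25×$11 (q = 41 of N = 55).
Shortfall ratios: (13−8)/13 = 0.3846 (×16); (13−11)/13 = 0.1538 (×25).
Sum of shortfalls = 10.000000; P₁ averages over all N: 10.000000 / 55 = 0.1818.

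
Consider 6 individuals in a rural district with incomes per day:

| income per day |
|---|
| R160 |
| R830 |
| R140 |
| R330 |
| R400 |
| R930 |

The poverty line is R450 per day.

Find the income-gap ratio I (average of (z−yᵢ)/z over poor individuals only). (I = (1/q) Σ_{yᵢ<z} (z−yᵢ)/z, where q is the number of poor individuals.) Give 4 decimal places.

Below the line: R140, R160, R330, R400 (q = 4 of N = 6).
Relative gaps: 0.6889, 0.6444, 0.2667, 0.1111; sum = 1.711111.
I averages over the q = 4 poor units only: 1.711111 / 4 = 0.4278.

0.4278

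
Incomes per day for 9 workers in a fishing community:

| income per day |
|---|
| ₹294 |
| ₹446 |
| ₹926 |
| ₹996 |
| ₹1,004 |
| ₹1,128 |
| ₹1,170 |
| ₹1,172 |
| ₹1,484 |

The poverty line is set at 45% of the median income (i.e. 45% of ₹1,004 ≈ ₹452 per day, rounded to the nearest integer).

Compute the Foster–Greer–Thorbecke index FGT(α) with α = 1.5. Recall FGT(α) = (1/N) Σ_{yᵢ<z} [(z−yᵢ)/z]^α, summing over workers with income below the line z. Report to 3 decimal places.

0.023

Poor units: ₹294, ₹446 (q = 2 of N = 9).
Gap ratios (z−y)/z: (452−294)/452 = 0.3496; (452−446)/452 = 0.0133.
Raised to α = 1.5: 0.20667; 0.00153.
Sum = 0.208200; FGT(1.5) = 0.208200 / 9 = 0.023.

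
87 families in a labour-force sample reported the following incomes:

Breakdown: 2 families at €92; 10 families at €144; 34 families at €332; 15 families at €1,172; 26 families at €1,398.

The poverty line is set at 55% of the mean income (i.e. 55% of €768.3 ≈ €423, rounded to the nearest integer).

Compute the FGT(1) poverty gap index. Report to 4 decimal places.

Poor units: 2×€92, 10×€144, 34×€332 (q = 46 of N = 87).
Relative gaps: (423−92)/423 = 0.7825 (×2); (423−144)/423 = 0.6596 (×10); (423−332)/423 = 0.2151 (×34).
Σ = 15.475177. Dividing by the full population N = 87 gives P₁ = 0.1779.

0.1779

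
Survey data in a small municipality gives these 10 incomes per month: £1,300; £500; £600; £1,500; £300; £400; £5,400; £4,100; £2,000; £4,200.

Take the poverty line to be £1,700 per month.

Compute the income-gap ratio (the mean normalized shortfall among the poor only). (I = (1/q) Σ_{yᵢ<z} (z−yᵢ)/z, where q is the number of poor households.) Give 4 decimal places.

Poor units: £300, £400, £500, £600, £1,300, £1,500 (q = 6 of N = 10).
Relative gaps: 0.8235, 0.7647, 0.7059, 0.6471, 0.2353, 0.1176; sum = 3.294118.
I averages over the q = 6 poor units only: 3.294118 / 6 = 0.5490.

0.5490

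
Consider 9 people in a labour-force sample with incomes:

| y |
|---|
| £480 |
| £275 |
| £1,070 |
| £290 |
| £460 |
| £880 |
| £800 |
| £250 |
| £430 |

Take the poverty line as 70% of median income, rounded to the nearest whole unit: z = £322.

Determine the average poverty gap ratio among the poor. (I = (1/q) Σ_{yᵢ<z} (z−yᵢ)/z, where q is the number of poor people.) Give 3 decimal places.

0.156

Below z: £250, £275, £290 (q = 3 of N = 9).
Relative gaps: 0.2236, 0.1460, 0.0994; sum = 0.468944.
The income-gap ratio divides by q (the poor only): 0.468944 / 3 = 0.156.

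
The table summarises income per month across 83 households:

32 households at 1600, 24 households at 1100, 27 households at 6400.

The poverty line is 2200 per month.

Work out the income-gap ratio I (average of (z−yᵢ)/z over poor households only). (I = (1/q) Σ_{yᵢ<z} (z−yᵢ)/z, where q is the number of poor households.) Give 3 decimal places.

0.370

Incomes under z: 24×1100, 32×1600 (q = 56 of N = 83).
Shortfall ratios (z−y)/z: 0.5000 (×24), 0.2727 (×32); sum = 20.727273.
I averages over the q = 56 poor units only: 20.727273 / 56 = 0.370.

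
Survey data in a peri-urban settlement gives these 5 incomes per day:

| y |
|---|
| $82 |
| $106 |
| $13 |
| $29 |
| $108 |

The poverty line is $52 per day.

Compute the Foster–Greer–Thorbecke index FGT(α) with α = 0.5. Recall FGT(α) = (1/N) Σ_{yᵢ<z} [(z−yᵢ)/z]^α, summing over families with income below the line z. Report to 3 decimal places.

Below z: $13, $29 (q = 2 of N = 5).
Shortfall ratios: (52−13)/52 = 0.7500; (52−29)/52 = 0.4423.
Raised to α = 0.5: 0.86603; 0.66506.
Sum = 1.531088; FGT(0.5) = 1.531088 / 5 = 0.306.

0.306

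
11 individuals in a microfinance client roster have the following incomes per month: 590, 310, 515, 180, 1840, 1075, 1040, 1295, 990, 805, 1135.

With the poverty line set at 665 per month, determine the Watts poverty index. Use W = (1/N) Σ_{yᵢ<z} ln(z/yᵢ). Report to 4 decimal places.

0.2223

Poor units: 180, 310, 515, 590 (q = 4 of N = 11).
Log gaps: ln(665/180) = 1.3068; ln(665/310) = 0.7632; ln(665/515) = 0.2556; ln(665/590) = 0.1197.
W = 2.445330 / 11 = 0.2223.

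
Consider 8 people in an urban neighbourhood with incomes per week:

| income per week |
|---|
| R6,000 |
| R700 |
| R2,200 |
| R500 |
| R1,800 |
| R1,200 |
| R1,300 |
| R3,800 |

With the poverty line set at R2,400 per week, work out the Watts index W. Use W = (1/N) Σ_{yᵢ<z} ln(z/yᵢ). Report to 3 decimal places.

0.560

Incomes under z: R500, R700, R1,200, R1,300, R1,800, R2,200 (q = 6 of N = 8).
Log shortfalls: ln(2400/500) = 1.5686; ln(2400/700) = 1.2321; ln(2400/1200) = 0.6931; ln(2400/1300) = 0.6131; ln(2400/1800) = 0.2877; ln(2400/2200) = 0.0870.
W = 4.481705 / 8 = 0.560.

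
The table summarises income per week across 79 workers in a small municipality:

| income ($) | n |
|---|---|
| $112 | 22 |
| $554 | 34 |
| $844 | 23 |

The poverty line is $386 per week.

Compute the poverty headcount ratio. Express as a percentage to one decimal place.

22 of the 79 workers have income below $386.
H = 22/79 = 27.8%.

27.8%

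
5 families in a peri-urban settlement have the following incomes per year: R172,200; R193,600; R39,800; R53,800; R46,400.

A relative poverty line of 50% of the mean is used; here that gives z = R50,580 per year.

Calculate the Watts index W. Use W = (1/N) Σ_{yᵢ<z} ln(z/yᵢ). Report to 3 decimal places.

0.065

Below z: R39,800, R46,400 (q = 2 of N = 5).
Log gaps: ln(50580/39800) = 0.2397; ln(50580/46400) = 0.0863.
W = 0.325946 / 5 = 0.065.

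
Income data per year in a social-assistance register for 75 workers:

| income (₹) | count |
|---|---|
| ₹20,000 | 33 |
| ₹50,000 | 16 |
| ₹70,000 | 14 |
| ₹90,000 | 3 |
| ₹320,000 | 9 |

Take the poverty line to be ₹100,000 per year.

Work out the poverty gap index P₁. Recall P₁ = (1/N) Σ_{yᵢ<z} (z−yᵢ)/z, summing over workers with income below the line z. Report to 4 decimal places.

Poor units: 33×₹20,000, 16×₹50,000, 14×₹70,000, 3×₹90,000 (q = 66 of N = 75).
Shortfall ratios: (100000−20000)/100000 = 0.8000 (×33); (100000−50000)/100000 = 0.5000 (×16); (100000−70000)/100000 = 0.3000 (×14); (100000−90000)/100000 = 0.1000 (×3).
Σ = 38.900000. Dividing by the full population N = 75 gives P₁ = 0.5187.

0.5187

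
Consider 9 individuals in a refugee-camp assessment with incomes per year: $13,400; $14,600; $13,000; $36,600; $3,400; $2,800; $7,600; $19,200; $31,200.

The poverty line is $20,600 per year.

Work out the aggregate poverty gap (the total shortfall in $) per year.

Incomes under z: $2,800, $3,400, $7,600, $13,000, $13,400, $14,600, $19,200 (q = 7 of N = 9).
Individual gaps: 20600−2800 = 17800; 20600−3400 = 17200; 20600−7600 = 13000; 20600−13000 = 7600; 20600−13400 = 7200; 20600−14600 = 6000; 20600−19200 = 1400.
Aggregate gap = $70,200.

$70,200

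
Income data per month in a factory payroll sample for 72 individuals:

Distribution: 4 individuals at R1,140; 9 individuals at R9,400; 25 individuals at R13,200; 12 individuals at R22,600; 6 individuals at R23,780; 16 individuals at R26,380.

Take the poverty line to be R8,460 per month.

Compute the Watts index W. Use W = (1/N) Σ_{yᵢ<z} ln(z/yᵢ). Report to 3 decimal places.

0.111

Incomes under z: 4×R1,140 (q = 4 of N = 72).
Log gaps: ln(8460/1140) = 2.0043 (×4).
W = 8.017284 / 72 = 0.111.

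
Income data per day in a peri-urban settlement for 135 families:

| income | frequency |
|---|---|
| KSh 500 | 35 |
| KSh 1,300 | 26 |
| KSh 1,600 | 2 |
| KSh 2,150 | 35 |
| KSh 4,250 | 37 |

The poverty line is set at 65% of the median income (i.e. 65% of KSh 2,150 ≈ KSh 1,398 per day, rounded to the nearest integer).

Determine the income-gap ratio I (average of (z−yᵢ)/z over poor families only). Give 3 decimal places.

0.398

Poor units: 35×KSh 500, 26×KSh 1,300 (q = 61 of N = 135).
Relative gaps: 0.6423 (×35), 0.0701 (×26); sum = 24.304721.
I averages over the q = 61 poor units only: 24.304721 / 61 = 0.398.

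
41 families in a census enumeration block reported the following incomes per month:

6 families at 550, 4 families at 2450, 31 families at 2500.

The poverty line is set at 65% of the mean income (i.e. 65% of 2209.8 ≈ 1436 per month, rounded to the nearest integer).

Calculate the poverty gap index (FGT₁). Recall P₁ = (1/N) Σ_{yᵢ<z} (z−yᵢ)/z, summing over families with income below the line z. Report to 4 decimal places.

0.0903

Below z: 6×550 (q = 6 of N = 41).
Shortfall ratios: (1436−550)/1436 = 0.6170 (×6).
Sum of shortfalls = 3.701950; P₁ averages over all N: 3.701950 / 41 = 0.0903.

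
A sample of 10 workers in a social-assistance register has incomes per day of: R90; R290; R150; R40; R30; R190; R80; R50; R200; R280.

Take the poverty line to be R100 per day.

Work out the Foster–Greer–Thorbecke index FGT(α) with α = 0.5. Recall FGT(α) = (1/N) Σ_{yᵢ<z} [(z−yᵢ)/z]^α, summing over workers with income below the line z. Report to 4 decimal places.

0.3082

Below the line: R30, R40, R50, R80, R90 (q = 5 of N = 10).
Shortfall ratios: (100−30)/100 = 0.7000; (100−40)/100 = 0.6000; (100−50)/100 = 0.5000; (100−80)/100 = 0.2000; (100−90)/100 = 0.1000.
Raised to α = 0.5: 0.83666; 0.77460; 0.70711; 0.44721; 0.31623.
Sum = 3.081805; FGT(0.5) = 3.081805 / 10 = 0.3082.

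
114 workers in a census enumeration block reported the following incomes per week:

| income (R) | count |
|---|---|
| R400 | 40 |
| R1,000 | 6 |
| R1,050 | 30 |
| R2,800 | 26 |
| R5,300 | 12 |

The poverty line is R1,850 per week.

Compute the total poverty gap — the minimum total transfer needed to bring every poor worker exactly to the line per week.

Below z: 40×R400, 6×R1,000, 30×R1,050 (q = 76 of N = 114).
Individual gaps: 40×(1850−400) = 58000; 6×(1850−1000) = 5100; 30×(1850−1050) = 24000.
Aggregate gap = R87,100.

R87,100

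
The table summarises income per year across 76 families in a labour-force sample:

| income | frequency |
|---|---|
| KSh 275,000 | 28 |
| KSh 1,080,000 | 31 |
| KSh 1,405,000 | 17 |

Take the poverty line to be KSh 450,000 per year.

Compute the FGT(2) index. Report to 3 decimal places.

0.056

Below z: 28×KSh 275,000 (q = 28 of N = 76).
Relative gaps: (450000−275000)/450000 = 0.3889 (×28).
Squared: 0.1512 (×28).
Sum = 4.234568; P₂ = 4.234568 / 76 = 0.056.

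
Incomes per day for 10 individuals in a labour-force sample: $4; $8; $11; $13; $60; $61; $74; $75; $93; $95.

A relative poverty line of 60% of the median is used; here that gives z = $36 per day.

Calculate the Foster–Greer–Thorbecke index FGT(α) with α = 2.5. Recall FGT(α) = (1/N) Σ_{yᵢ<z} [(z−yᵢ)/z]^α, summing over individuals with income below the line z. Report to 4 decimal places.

0.2007

Incomes under z: $4, $8, $11, $13 (q = 4 of N = 10).
Relative gaps: (36−4)/36 = 0.8889; (36−8)/36 = 0.7778; (36−11)/36 = 0.6944; (36−13)/36 = 0.6389.
Raised to α = 2.5: 0.74494; 0.53351; 0.40188; 0.32626.
Sum = 2.006578; FGT(2.5) = 2.006578 / 10 = 0.2007.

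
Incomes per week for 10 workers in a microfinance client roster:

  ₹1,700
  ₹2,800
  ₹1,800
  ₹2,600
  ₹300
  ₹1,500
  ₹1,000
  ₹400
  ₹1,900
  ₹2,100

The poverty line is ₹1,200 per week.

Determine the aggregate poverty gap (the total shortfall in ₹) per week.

Below the line: ₹300, ₹400, ₹1,000 (q = 3 of N = 10).
Individual gaps: 1200−300 = 900; 1200−400 = 800; 1200−1000 = 200.
Aggregate gap = ₹1,900.

₹1,900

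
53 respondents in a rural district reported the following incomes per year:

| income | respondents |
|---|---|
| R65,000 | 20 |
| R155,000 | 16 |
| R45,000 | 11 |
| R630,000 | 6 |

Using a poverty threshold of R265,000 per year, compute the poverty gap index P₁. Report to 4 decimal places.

0.5824

Below the line: 11×R45,000, 20×R65,000, 16×R155,000 (q = 47 of N = 53).
Shortfall ratios: (265000−45000)/265000 = 0.8302 (×11); (265000−65000)/265000 = 0.7547 (×20); (265000−155000)/265000 = 0.4151 (×16).
Σ = 30.867925. Dividing by the full population N = 53 gives P₁ = 0.5824.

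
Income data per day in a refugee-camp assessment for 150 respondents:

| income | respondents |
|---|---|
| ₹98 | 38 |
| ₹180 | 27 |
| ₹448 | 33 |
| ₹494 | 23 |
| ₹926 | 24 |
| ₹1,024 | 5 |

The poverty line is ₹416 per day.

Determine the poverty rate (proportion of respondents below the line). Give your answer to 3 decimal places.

0.433

65 of the 150 respondents have income below ₹416.
H = 65/150 = 0.433.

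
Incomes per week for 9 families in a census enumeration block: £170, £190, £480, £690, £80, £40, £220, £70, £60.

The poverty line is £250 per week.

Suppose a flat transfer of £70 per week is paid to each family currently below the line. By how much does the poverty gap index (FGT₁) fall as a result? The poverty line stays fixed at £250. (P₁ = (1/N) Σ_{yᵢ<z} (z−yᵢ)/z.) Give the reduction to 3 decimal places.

0.196

Before: below the line — £40, £60, £70, £80, £170, £190, £220; poverty gap index (FGT₁) = 0.40889.
After the £70 transfer: below the line — £110, £130, £140, £150, £240; poverty gap index (FGT₁) = 0.21333.
Reduction = 0.40889 − 0.21333 = 0.196.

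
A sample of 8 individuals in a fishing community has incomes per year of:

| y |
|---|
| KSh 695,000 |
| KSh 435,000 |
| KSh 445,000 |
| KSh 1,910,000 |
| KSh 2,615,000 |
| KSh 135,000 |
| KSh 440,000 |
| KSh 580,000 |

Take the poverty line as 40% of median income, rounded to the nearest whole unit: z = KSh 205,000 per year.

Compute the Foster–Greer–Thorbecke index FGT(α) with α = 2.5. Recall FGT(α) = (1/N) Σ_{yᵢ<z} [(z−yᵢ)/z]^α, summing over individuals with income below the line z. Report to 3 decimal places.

Below z: KSh 135,000 (q = 1 of N = 8).
Gap ratios (z−y)/z: (205000−135000)/205000 = 0.3415.
Raised to α = 2.5: 0.06813.
Sum = 0.068133; FGT(2.5) = 0.068133 / 8 = 0.009.

0.009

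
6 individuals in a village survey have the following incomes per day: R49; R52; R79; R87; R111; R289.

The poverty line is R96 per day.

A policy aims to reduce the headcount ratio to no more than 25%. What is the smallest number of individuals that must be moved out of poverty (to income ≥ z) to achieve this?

3

Currently q = 4 of N = 6 are below the line (H = 0.667).
A headcount ratio of at most 25% allows at most ⌊0.25 × 6⌋ = 1 poor individuals.
So at least 4 − 1 = 3 must be lifted.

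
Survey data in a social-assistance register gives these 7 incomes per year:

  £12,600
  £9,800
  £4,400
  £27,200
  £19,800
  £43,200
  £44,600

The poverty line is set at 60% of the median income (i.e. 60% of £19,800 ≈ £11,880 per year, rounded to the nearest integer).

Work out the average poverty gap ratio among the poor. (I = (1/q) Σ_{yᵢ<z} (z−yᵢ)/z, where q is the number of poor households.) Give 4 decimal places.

0.4024

Poor units: £4,400, £9,800 (q = 2 of N = 7).
Shortfall ratios (z−y)/z: 0.6296, 0.1751; sum = 0.804714.
The income-gap ratio divides by q (the poor only): 0.804714 / 2 = 0.4024.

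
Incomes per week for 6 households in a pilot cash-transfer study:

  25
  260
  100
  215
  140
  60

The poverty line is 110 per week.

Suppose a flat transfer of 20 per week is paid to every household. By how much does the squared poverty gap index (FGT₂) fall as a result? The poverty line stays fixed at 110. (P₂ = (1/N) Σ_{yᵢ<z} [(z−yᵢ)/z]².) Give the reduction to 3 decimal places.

Before: below the line — 25, 60, 100; squared poverty gap index (FGT₂) = 0.13533.
After the 20 transfer: below the line — 45, 80; squared poverty gap index (FGT₂) = 0.07059.
Reduction = 0.13533 − 0.07059 = 0.065.

0.065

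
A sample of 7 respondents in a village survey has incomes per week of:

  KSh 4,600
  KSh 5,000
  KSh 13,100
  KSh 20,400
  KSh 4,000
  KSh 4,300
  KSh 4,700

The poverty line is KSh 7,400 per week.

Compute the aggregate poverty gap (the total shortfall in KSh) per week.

Below z: KSh 4,000, KSh 4,300, KSh 4,600, KSh 4,700, KSh 5,000 (q = 5 of N = 7).
Individual gaps: 7400−4000 = 3400; 7400−4300 = 3100; 7400−4600 = 2800; 7400−4700 = 2700; 7400−5000 = 2400.
Aggregate gap = KSh 14,400.

KSh 14,400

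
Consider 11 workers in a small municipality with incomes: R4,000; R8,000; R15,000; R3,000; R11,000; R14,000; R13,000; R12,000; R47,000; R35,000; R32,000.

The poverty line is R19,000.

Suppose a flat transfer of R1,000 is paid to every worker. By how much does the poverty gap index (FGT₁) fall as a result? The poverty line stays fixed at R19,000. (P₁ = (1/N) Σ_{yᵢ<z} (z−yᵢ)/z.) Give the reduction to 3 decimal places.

0.038

Before: below the line — R3,000, R4,000, R8,000, R11,000, R12,000, R13,000, R14,000, R15,000; poverty gap index (FGT₁) = 0.34450.
After the R1,000 transfer: below the line — R4,000, R5,000, R9,000, R12,000, R13,000, R14,000, R15,000, R16,000; poverty gap index (FGT₁) = 0.30622.
Reduction = 0.34450 − 0.30622 = 0.038.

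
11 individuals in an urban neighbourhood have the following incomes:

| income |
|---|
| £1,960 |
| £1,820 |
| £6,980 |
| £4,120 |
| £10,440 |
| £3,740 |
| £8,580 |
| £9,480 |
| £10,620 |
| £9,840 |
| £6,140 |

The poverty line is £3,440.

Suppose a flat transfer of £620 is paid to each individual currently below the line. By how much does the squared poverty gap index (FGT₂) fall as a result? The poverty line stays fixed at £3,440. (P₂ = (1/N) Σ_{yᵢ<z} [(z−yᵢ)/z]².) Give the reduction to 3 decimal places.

0.024

Before: below the line — £1,820, £1,960; squared poverty gap index (FGT₂) = 0.03699.
After the £620 transfer: below the line — £2,440, £2,580; squared poverty gap index (FGT₂) = 0.01336.
Reduction = 0.03699 − 0.01336 = 0.024.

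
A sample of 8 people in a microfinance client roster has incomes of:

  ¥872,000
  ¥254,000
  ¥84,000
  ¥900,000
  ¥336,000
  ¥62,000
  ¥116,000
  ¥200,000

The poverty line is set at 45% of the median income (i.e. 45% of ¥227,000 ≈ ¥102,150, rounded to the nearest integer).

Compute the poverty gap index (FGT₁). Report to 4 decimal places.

0.0713

Poor units: ¥62,000, ¥84,000 (q = 2 of N = 8).
Shortfall ratios: (102150−62000)/102150 = 0.3930; (102150−84000)/102150 = 0.1777.
Sum of shortfalls = 0.570729; P₁ averages over all N: 0.570729 / 8 = 0.0713.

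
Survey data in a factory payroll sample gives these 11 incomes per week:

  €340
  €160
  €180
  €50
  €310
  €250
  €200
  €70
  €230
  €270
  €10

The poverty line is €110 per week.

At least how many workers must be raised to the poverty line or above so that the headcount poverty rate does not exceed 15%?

2

3 of the 11 workers are poor, so H = 3/11 = 0.273.
A headcount ratio of at most 15% allows at most ⌊0.15 × 11⌋ = 1 poor workers.
So at least 3 − 1 = 2 must be lifted.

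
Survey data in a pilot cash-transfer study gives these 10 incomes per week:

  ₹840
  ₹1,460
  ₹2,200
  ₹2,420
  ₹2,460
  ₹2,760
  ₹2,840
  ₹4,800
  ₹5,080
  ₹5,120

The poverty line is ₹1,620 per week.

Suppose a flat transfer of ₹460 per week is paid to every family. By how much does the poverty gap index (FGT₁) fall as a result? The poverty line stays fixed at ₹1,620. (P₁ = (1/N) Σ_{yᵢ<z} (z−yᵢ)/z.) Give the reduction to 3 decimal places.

0.038

Before: below the line — ₹840, ₹1,460; poverty gap index (FGT₁) = 0.05802.
After the ₹460 transfer: below the line — ₹1,300; poverty gap index (FGT₁) = 0.01975.
Reduction = 0.05802 − 0.01975 = 0.038.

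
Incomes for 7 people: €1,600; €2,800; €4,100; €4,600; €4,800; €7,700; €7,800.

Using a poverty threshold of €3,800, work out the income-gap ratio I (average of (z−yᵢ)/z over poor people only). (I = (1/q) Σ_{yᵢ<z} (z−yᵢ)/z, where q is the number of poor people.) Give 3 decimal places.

0.421

Below z: €1,600, €2,800 (q = 2 of N = 7).
Shortfall ratios (z−y)/z: 0.5789, 0.2632; sum = 0.842105.
I averages over the q = 2 poor units only: 0.842105 / 2 = 0.421.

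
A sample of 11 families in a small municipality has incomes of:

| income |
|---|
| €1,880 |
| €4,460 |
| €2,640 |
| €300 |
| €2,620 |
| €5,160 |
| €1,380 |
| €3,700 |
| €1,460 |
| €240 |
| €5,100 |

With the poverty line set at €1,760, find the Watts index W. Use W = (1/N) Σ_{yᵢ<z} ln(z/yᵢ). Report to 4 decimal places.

Incomes under z: €240, €300, €1,380, €1,460 (q = 4 of N = 11).
Log shortfalls: ln(1760/240) = 1.9924; ln(1760/300) = 1.7693; ln(1760/1380) = 0.2432; ln(1760/1460) = 0.1869.
W = 4.191824 / 11 = 0.3811.

0.3811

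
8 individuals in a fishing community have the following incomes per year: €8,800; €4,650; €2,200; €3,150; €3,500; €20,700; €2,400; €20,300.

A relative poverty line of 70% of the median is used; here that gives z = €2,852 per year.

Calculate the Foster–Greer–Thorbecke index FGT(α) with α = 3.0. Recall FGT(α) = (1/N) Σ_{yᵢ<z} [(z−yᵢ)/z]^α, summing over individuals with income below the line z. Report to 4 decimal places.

Incomes under z: €2,200, €2,400 (q = 2 of N = 8).
Shortfall ratios: (2852−2200)/2852 = 0.2286; (2852−2400)/2852 = 0.1585.
Raised to α = 3.0: 0.01195; 0.00398.
Sum = 0.015929; FGT(3.0) = 0.015929 / 8 = 0.0020.

0.0020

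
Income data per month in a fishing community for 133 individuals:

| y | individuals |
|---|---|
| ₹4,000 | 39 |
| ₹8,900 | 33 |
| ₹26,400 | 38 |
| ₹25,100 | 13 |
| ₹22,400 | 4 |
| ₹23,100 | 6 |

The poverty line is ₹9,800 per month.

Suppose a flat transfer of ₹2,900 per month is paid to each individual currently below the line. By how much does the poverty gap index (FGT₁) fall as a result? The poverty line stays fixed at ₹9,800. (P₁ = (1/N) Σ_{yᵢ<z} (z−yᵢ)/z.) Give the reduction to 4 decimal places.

Before: below the line — 39×₹4,000, 33×₹8,900; poverty gap index (FGT₁) = 0.196333.
After the ₹2,900 transfer: below the line — 39×₹6,900; poverty gap index (FGT₁) = 0.086773.
Reduction = 0.196333 − 0.086773 = 0.1096.

0.1096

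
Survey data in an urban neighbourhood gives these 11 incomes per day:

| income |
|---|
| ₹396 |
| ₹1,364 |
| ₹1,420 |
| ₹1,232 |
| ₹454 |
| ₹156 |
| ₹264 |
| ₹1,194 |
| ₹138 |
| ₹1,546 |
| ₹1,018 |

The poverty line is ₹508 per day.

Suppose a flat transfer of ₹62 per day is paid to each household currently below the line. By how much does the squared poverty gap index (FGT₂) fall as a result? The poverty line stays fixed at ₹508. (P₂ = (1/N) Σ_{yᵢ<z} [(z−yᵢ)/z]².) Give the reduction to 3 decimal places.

0.043

Before: below the line — ₹138, ₹156, ₹264, ₹396, ₹454; squared poverty gap index (FGT₂) = 0.11829.
After the ₹62 transfer: below the line — ₹200, ₹218, ₹326, ₹458; squared poverty gap index (FGT₂) = 0.07559.
Reduction = 0.11829 − 0.07559 = 0.043.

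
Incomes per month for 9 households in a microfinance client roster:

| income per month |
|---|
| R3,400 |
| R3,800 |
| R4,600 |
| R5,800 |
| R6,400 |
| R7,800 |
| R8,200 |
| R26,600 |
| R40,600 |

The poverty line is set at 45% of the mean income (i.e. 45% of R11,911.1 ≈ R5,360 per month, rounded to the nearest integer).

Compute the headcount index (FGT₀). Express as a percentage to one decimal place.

3 of the 9 households have income below R5,360.
H = 3/9 = 33.3%.

33.3%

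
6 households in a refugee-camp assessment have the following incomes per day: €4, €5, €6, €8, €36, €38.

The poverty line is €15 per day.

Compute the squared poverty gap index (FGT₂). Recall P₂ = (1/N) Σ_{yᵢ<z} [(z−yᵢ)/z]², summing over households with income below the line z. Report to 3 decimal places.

0.260

Incomes under z: €4, €5, €6, €8 (q = 4 of N = 6).
Gap ratios (z−y)/z: (15−4)/15 = 0.7333; (15−5)/15 = 0.6667; (15−6)/15 = 0.6000; (15−8)/15 = 0.4667.
Squared: 0.5378; 0.4444; 0.3600; 0.2178.
Sum = 1.560000; P₂ = 1.560000 / 6 = 0.260.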